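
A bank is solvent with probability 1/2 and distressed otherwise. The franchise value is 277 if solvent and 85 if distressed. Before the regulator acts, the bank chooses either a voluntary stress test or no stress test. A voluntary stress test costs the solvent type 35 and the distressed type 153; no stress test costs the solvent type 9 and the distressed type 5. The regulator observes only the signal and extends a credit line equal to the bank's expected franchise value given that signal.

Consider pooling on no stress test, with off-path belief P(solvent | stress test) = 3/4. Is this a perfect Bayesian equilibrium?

No

At the pooled signal (no stress test) the regulator holds the prior 1/2 and pays 1/2·277 + 1/2·85 = 181. Off-path (stress test) belief 3/4 gives 3/4·277 + 1/4·85 = 229.
Solvent: no stress test gives 181 − 9 = 172; stress test gives 229 − 35 = 194. Deviates. ✗
Distressed: no stress test gives 181 − 5 = 176; stress test gives 229 − 153 = 76. Stays. ✓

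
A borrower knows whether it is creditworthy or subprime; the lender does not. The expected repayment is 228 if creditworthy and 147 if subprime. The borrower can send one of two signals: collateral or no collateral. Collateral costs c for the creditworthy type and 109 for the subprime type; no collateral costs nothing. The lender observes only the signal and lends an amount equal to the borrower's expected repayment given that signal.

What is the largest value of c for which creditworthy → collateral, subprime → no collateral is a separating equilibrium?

81

Under separation: collateral → creditworthy (pays 228); no collateral → subprime (pays 147).
Subprime: 147 − 0 = 147 ≥ 228 − 109 = 119. Holds regardless of c. ✓
Creditworthy: 228 − c ≥ 147 − 0, so c ≤ 228 − 147 = 81.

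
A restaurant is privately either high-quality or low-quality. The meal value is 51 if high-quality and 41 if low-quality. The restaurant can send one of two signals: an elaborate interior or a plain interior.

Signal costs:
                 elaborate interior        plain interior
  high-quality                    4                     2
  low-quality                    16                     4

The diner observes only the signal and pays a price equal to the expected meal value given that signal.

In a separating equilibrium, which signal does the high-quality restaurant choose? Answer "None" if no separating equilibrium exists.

elaborate interior

Try high-quality → elaborate interior, low-quality → plain interior:
  Under separation the diner infers type exactly: elaborate interior → high-quality (pays 51), plain interior → low-quality (pays 41).
  High-quality: elaborate interior gives 51 − 4 = 47; plain interior gives 41 − 2 = 39. No deviation. ✓
  Low-quality: plain interior gives 41 − 4 = 37; elaborate interior gives 51 − 16 = 35. No deviation. ✓
Both hold — the high-quality type sends elaborate interior.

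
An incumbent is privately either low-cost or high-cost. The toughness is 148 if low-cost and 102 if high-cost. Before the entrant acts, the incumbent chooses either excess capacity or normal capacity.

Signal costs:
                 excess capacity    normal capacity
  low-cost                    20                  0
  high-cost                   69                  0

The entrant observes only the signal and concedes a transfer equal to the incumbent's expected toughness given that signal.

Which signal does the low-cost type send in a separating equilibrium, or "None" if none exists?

Try low-cost → excess capacity, high-cost → normal capacity:
  Under separation the entrant infers type exactly: excess capacity → low-cost (pays 148), normal capacity → high-cost (pays 102).
  Low-cost: excess capacity gives 148 − 20 = 128; normal capacity gives 102 − 0 = 102. No deviation. ✓
  High-cost: normal capacity gives 102 − 0 = 102; excess capacity gives 148 − 69 = 79. No deviation. ✓
Both hold — the low-cost type sends excess capacity.

excess capacity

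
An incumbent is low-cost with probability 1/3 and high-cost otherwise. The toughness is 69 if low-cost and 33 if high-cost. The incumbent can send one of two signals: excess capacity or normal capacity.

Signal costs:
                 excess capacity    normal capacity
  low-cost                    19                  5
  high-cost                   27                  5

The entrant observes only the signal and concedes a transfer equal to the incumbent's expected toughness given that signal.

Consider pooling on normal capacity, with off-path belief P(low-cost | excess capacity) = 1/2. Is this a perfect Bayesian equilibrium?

Yes

At the pooled signal (normal capacity) the entrant holds the prior 1/3 and pays 1/3·69 + 2/3·33 = 45. Off-path (excess capacity) belief 1/2 gives 1/2·69 + 1/2·33 = 51.
Low-cost: normal capacity gives 45 − 5 = 40; excess capacity gives 51 − 19 = 32. Stays. ✓
High-cost: normal capacity gives 45 − 5 = 40; excess capacity gives 51 − 27 = 24. Stays. ✓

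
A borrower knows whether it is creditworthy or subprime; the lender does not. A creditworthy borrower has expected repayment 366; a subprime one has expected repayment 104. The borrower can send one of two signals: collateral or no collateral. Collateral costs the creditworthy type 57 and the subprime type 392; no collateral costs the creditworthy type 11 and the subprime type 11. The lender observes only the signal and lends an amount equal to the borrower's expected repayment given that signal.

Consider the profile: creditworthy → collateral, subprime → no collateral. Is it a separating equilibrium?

Yes

Under separation the lender infers type exactly: collateral → creditworthy (pays 366), no collateral → subprime (pays 104).
Creditworthy: collateral gives 366 − 57 = 309; no collateral gives 104 − 11 = 93. No deviation. ✓
Subprime: no collateral gives 104 − 11 = 93; collateral gives 366 − 392 = -26. No deviation. ✓
Neither type gains from mimicking the other.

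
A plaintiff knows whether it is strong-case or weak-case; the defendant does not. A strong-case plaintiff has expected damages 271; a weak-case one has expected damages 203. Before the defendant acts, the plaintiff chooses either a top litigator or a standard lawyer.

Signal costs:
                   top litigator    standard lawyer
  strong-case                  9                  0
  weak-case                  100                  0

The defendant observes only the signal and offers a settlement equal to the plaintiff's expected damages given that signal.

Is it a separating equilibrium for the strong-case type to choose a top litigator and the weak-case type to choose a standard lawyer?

Under separation the defendant infers type exactly: top litigator → strong-case (pays 271), standard lawyer → weak-case (pays 203).
Strong-case: top litigator gives 271 − 9 = 262; standard lawyer gives 203 − 0 = 203. No deviation. ✓
Weak-case: standard lawyer gives 203 − 0 = 203; top litigator gives 271 − 100 = 171. No deviation. ✓
Both incentive constraints hold.

Yes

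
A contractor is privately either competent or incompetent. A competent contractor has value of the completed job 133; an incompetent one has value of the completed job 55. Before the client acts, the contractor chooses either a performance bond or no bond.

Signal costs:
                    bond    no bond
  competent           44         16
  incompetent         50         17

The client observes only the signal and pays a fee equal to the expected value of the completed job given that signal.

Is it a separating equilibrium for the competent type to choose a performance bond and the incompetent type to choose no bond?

No

Under separation the client infers type exactly: bond → competent (pays 133), no bond → incompetent (pays 55).
Competent: bond gives 133 − 44 = 89; no bond gives 55 − 16 = 39. No deviation. ✓
Incompetent: no bond gives 55 − 17 = 38; bond gives 133 − 50 = 83. Would deviate. ✗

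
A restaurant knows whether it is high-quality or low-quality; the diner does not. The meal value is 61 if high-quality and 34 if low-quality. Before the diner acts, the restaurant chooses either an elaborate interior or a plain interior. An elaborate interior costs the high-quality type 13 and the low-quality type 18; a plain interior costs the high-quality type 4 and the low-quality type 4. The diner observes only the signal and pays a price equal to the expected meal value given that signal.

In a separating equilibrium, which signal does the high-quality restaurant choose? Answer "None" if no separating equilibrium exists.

None

Try high-quality → elaborate interior, low-quality → plain interior:
  If types separate, elaborate interior earns payment 61 and plain interior earns 34.
  High-quality: elaborate interior gives 61 − 13 = 48; plain interior gives 34 − 4 = 30. No deviation. ✓
  Low-quality: plain interior gives 34 − 4 = 30; elaborate interior gives 61 − 18 = 43. Would deviate. ✗
Try high-quality → plain interior, low-quality → elaborate interior:
  If types separate, plain interior earns payment 61 and elaborate interior earns 34.
  High-quality: plain interior gives 61 − 4 = 57; elaborate interior gives 34 − 13 = 21. No deviation. ✓
  Low-quality: elaborate interior gives 34 − 18 = 16; plain interior gives 61 − 4 = 57. Would deviate. ✗
Neither assignment is incentive-compatible.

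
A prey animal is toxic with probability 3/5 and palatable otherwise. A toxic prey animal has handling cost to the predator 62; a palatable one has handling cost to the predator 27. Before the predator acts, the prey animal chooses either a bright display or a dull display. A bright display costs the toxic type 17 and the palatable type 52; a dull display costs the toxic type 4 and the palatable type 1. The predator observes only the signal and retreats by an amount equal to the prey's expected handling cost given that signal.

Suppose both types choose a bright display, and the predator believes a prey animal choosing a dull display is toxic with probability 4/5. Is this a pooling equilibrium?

No

At the pooled signal (bright display) the predator holds the prior 3/5 and pays 3/5·62 + 2/5·27 = 48. Off-path (dull display) belief 4/5 gives 4/5·62 + 1/5·27 = 55.
Toxic: bright display gives 48 − 17 = 31; dull display gives 55 − 4 = 51. Deviates. ✗
Palatable: bright display gives 48 − 52 = -4; dull display gives 55 − 1 = 54. Deviates. ✗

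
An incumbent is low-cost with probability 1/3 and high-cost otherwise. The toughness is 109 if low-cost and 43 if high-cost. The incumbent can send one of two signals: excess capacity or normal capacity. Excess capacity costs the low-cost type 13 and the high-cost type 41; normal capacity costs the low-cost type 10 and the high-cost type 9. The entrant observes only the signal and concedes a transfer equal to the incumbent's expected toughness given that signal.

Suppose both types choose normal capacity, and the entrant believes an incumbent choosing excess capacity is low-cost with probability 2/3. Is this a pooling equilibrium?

No

At the pooled signal (normal capacity) the entrant holds the prior 1/3 and pays 1/3·109 + 2/3·43 = 65. Off-path (excess capacity) belief 2/3 gives 2/3·109 + 1/3·43 = 87.
Low-cost: normal capacity gives 65 − 10 = 55; excess capacity gives 87 − 13 = 74. Deviates. ✗
High-cost: normal capacity gives 65 − 9 = 56; excess capacity gives 87 − 41 = 46. Stays. ✓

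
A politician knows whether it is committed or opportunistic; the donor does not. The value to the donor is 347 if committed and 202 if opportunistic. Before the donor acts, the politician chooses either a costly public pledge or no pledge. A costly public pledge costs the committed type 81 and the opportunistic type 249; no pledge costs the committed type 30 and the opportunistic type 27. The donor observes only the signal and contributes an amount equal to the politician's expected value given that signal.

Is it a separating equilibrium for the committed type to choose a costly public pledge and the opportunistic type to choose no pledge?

Under separation the donor infers type exactly: pledge → committed (pays 347), no pledge → opportunistic (pays 202).
Committed: pledge gives 347 − 81 = 266; no pledge gives 202 − 30 = 172. No deviation. ✓
Opportunistic: no pledge gives 202 − 27 = 175; pledge gives 347 − 249 = 98. No deviation. ✓
Neither type gains from mimicking the other.

Yes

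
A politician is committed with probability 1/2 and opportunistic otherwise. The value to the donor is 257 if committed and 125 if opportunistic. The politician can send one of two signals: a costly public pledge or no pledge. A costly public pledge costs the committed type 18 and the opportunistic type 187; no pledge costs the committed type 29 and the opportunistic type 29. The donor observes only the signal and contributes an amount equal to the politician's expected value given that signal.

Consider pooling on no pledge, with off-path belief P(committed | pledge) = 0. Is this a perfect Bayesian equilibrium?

At the pooled signal (no pledge) the donor holds the prior 1/2 and pays 1/2·257 + 1/2·125 = 191. Off-path (pledge) belief 0 gives 0·257 + 1·125 = 125.
Committed: no pledge gives 191 − 29 = 162; pledge gives 125 − 18 = 107. Stays. ✓
Opportunistic: no pledge gives 191 − 29 = 162; pledge gives 125 − 187 = -62. Stays. ✓

Yes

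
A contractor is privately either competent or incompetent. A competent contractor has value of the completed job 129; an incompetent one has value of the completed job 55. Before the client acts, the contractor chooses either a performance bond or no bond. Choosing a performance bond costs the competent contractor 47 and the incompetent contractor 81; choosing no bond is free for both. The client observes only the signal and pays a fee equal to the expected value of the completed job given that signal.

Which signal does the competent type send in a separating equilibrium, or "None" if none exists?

Try competent → bond, incompetent → no bond:
  If types separate, bond earns payment 129 and no bond earns 55.
  Competent: bond gives 129 − 47 = 82; no bond gives 55 − 0 = 55. No deviation. ✓
  Incompetent: no bond gives 55 − 0 = 55; bond gives 129 − 81 = 48. No deviation. ✓
Both hold — the competent type sends bond.

bond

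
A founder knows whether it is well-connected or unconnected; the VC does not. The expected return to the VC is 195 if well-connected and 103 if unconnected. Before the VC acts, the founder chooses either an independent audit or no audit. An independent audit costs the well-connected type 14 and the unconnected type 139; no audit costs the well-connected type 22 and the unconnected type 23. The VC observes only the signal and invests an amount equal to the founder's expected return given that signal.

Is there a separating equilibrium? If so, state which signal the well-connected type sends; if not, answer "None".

Try well-connected → audit, unconnected → no audit:
  Under separation the VC infers type exactly: audit → well-connected (pays 195), no audit → unconnected (pays 103).
  Well-connected: audit gives 195 − 14 = 181; no audit gives 103 − 22 = 81. No deviation. ✓
  Unconnected: no audit gives 103 − 23 = 80; audit gives 195 − 139 = 56. No deviation. ✓
Both hold — the well-connected type sends audit.

audit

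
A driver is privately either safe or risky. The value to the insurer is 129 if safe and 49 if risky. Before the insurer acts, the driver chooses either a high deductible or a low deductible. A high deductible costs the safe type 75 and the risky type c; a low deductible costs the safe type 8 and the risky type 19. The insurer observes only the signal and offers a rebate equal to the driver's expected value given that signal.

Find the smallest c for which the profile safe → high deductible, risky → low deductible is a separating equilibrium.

Under separation: high deductible → safe (pays 129); low deductible → risky (pays 49).
Safe: 129 − 75 = 54 ≥ 49 − 8 = 41. Holds regardless of c. ✓
Risky: 49 − 19 ≥ 129 − c, so c ≥ 129 − 30 = 99.

99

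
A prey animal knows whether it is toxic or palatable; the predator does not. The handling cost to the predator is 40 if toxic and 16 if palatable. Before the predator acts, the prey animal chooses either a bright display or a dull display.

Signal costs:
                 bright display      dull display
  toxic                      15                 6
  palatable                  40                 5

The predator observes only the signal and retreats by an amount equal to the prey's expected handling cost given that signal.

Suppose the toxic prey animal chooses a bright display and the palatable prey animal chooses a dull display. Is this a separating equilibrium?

If types separate, bright display earns payment 40 and dull display earns 16.
Toxic: bright display gives 40 − 15 = 25; dull display gives 16 − 6 = 10. No deviation. ✓
Palatable: dull display gives 16 − 5 = 11; bright display gives 40 − 40 = 0. No deviation. ✓
Both incentive constraints hold.

Yes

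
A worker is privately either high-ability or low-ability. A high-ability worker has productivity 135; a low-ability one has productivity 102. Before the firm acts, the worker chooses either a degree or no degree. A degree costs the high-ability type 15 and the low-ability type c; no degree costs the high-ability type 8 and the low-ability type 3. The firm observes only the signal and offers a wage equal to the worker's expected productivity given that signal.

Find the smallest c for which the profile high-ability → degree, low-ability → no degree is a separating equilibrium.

36

Under separation: degree → high-ability (pays 135); no degree → low-ability (pays 102).
High-ability: 135 − 15 = 120 ≥ 102 − 8 = 94. Holds regardless of c. ✓
Low-ability: 102 − 3 ≥ 135 − c, so c ≥ 135 − 99 = 36.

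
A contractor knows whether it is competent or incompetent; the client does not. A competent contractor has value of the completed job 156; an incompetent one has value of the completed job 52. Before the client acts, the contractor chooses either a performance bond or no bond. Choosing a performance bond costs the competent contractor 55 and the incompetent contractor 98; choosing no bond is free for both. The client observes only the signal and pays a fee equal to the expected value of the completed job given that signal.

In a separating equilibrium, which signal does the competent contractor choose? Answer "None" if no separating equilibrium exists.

None

Try competent → bond, incompetent → no bond:
  If types separate, bond earns payment 156 and no bond earns 52.
  Competent: bond gives 156 − 55 = 101; no bond gives 52 − 0 = 52. No deviation. ✓
  Incompetent: no bond gives 52 − 0 = 52; bond gives 156 − 98 = 58. Would deviate. ✗
Try competent → no bond, incompetent → bond:
  If types separate, no bond earns payment 156 and bond earns 52.
  Competent: no bond gives 156 − 0 = 156; bond gives 52 − 55 = -3. No deviation. ✓
  Incompetent: bond gives 52 − 98 = -46; no bond gives 156 − 0 = 156. Would deviate. ✗
Neither assignment is incentive-compatible.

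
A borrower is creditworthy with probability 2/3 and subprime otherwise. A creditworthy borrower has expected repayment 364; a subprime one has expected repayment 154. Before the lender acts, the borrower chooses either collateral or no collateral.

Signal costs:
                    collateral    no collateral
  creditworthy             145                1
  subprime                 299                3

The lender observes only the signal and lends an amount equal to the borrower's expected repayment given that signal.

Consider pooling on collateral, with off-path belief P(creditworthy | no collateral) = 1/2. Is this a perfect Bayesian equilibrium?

On the equilibrium path (collateral) the lender holds the prior 2/3 and pays 2/3·364 + 1/3·154 = 294. Off-path (no collateral) belief 1/2 gives 1/2·364 + 1/2·154 = 259.
Creditworthy: collateral gives 294 − 145 = 149; no collateral gives 259 − 1 = 258. Deviates. ✗
Subprime: collateral gives 294 − 299 = -5; no collateral gives 259 − 3 = 256. Deviates. ✗

No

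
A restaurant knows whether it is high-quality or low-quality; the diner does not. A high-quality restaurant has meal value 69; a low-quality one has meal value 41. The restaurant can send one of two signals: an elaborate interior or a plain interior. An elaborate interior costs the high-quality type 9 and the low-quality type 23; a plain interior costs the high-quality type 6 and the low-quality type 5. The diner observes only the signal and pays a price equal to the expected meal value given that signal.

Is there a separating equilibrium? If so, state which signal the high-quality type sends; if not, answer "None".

None

Try high-quality → elaborate interior, low-quality → plain interior:
  If types separate, elaborate interior earns payment 69 and plain interior earns 41.
  High-quality: elaborate interior gives 69 − 9 = 60; plain interior gives 41 − 6 = 35. No deviation. ✓
  Low-quality: plain interior gives 41 − 5 = 36; elaborate interior gives 69 − 23 = 46. Would deviate. ✗
Try high-quality → plain interior, low-quality → elaborate interior:
  If types separate, plain interior earns payment 69 and elaborate interior earns 41.
  High-quality: plain interior gives 69 − 6 = 63; elaborate interior gives 41 − 9 = 32. No deviation. ✓
  Low-quality: elaborate interior gives 41 − 23 = 18; plain interior gives 69 − 5 = 64. Would deviate. ✗
Neither assignment is incentive-compatible.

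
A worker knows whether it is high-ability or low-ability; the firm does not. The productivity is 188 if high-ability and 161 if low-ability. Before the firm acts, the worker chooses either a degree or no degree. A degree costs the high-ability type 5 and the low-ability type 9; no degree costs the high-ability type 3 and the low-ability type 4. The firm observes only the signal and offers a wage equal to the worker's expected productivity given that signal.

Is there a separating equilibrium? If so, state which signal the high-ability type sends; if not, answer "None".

None

Try high-ability → degree, low-ability → no degree:
  If types separate, degree earns payment 188 and no degree earns 161.
  High-ability: degree gives 188 − 5 = 183; no degree gives 161 − 3 = 158. No deviation. ✓
  Low-ability: no degree gives 161 − 4 = 157; degree gives 188 − 9 = 179. Would deviate. ✗
Try high-ability → no degree, low-ability → degree:
  If types separate, no degree earns payment 188 and degree earns 161.
  High-ability: no degree gives 188 − 3 = 185; degree gives 161 − 5 = 156. No deviation. ✓
  Low-ability: degree gives 161 − 9 = 152; no degree gives 188 − 4 = 184. Would deviate. ✗
Neither assignment is incentive-compatible.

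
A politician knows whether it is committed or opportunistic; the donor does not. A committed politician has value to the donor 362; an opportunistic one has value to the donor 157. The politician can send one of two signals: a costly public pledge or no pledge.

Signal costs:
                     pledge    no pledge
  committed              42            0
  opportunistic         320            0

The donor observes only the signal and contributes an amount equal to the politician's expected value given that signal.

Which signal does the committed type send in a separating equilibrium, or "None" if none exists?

Try committed → pledge, opportunistic → no pledge:
  Under separation the donor infers type exactly: pledge → committed (pays 362), no pledge → opportunistic (pays 157).
  Committed: pledge gives 362 − 42 = 320; no pledge gives 157 − 0 = 157. No deviation. ✓
  Opportunistic: no pledge gives 157 − 0 = 157; pledge gives 362 − 320 = 42. No deviation. ✓
Both hold — the committed type sends pledge.

pledge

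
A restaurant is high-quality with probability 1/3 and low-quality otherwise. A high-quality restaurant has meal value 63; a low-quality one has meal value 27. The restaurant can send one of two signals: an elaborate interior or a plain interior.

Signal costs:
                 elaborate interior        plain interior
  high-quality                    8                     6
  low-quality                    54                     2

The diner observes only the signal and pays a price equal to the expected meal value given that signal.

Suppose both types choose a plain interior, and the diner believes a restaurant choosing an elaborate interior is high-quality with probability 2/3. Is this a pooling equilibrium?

On the equilibrium path (plain interior) the diner holds the prior 1/3 and pays 1/3·63 + 2/3·27 = 39. Off-path (elaborate interior) belief 2/3 gives 2/3·63 + 1/3·27 = 51.
High-quality: plain interior gives 39 − 6 = 33; elaborate interior gives 51 − 8 = 43. Deviates. ✗
Low-quality: plain interior gives 39 − 2 = 37; elaborate interior gives 51 − 54 = -3. Stays. ✓

No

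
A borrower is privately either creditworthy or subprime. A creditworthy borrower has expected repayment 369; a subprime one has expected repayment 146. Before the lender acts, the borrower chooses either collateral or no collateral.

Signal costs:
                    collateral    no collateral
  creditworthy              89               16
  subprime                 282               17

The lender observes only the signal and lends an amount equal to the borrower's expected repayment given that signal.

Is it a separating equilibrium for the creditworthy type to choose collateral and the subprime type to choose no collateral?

Yes

If types separate, collateral earns payment 369 and no collateral earns 146.
Creditworthy: collateral gives 369 − 89 = 280; no collateral gives 146 − 16 = 130. No deviation. ✓
Subprime: no collateral gives 146 − 17 = 129; collateral gives 369 − 282 = 87. No deviation. ✓
Neither type gains from mimicking the other.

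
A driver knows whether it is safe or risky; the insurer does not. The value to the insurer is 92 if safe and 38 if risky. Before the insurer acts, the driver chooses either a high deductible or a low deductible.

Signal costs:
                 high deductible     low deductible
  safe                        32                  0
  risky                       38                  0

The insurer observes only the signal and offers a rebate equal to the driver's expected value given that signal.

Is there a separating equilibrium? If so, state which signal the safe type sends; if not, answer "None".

None

Try safe → high deductible, risky → low deductible:
  Under separation the insurer infers type exactly: high deductible → safe (pays 92), low deductible → risky (pays 38).
  Safe: high deductible gives 92 − 32 = 60; low deductible gives 38 − 0 = 38. No deviation. ✓
  Risky: low deductible gives 38 − 0 = 38; high deductible gives 92 − 38 = 54. Would deviate. ✗
Try safe → low deductible, risky → high deductible:
  Under separation the insurer infers type exactly: low deductible → safe (pays 92), high deductible → risky (pays 38).
  Safe: low deductible gives 92 − 0 = 92; high deductible gives 38 − 32 = 6. No deviation. ✓
  Risky: high deductible gives 38 − 38 = 0; low deductible gives 92 − 0 = 92. Would deviate. ✗
Neither assignment is incentive-compatible.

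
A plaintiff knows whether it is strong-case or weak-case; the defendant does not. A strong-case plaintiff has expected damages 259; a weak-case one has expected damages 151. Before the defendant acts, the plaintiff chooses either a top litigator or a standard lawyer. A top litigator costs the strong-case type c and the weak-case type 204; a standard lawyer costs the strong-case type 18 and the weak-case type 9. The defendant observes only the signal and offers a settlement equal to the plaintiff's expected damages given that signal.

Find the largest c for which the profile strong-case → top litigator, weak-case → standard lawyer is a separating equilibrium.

Under separation: top litigator → strong-case (pays 259); standard lawyer → weak-case (pays 151).
Weak-case: 151 − 9 = 142 ≥ 259 − 204 = 55. Holds regardless of c. ✓
Strong-case: 259 − c ≥ 151 − 18, so c ≤ 259 − 133 = 126.

126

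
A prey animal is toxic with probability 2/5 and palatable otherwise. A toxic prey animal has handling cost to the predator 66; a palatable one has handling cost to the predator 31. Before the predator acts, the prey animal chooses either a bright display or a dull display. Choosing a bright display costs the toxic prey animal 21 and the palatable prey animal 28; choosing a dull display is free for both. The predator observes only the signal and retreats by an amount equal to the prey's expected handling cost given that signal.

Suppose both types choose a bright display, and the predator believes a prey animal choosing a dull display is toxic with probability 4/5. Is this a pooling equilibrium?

No

At the pooled signal (bright display) the predator holds the prior 2/5 and pays 2/5·66 + 3/5·31 = 45. Off-path (dull display) belief 4/5 gives 4/5·66 + 1/5·31 = 59.
Toxic: bright display gives 45 − 21 = 24; dull display gives 59 − 0 = 59. Deviates. ✗
Palatable: bright display gives 45 − 28 = 17; dull display gives 59 − 0 = 59. Deviates. ✗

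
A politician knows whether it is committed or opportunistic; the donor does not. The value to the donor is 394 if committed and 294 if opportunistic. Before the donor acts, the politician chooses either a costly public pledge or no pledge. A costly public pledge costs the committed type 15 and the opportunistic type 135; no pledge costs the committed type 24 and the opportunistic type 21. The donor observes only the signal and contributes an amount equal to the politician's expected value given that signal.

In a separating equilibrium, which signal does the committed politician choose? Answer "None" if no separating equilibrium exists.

Try committed → pledge, opportunistic → no pledge:
  If types separate, pledge earns payment 394 and no pledge earns 294.
  Committed: pledge gives 394 − 15 = 379; no pledge gives 294 − 24 = 270. No deviation. ✓
  Opportunistic: no pledge gives 294 − 21 = 273; pledge gives 394 − 135 = 259. No deviation. ✓
Both hold — the committed type sends pledge.

pledge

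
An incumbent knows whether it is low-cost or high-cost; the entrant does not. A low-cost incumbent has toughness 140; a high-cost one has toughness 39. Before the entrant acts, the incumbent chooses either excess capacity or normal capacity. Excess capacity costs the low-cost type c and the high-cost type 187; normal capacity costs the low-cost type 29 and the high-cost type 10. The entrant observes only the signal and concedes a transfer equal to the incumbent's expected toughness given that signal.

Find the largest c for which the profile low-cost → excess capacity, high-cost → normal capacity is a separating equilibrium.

Under separation: excess capacity → low-cost (pays 140); normal capacity → high-cost (pays 39).
High-cost: 39 − 10 = 29 ≥ 140 − 187 = -47. Holds regardless of c. ✓
Low-cost: 140 − c ≥ 39 − 29, so c ≤ 140 − 10 = 130.

130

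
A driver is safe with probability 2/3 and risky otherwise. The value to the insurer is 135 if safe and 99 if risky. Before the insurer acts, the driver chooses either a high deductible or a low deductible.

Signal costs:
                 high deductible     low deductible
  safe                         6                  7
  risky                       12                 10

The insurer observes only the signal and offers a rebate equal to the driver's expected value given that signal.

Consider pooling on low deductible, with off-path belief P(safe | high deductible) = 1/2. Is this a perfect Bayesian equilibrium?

On the equilibrium path (low deductible) the insurer holds the prior 2/3 and pays 2/3·135 + 1/3·99 = 123. Off-path (high deductible) belief 1/2 gives 1/2·135 + 1/2·99 = 117.
Safe: low deductible gives 123 − 7 = 116; high deductible gives 117 − 6 = 111. Stays. ✓
Risky: low deductible gives 123 − 10 = 113; high deductible gives 117 − 12 = 105. Stays. ✓
Beliefs are Bayes-consistent on-path and both types best-respond.

Yes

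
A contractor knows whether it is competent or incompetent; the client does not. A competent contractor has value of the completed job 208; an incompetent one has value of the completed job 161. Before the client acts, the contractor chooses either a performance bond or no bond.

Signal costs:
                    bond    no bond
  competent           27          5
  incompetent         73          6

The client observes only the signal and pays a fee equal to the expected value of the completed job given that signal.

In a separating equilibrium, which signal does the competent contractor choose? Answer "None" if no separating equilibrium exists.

bond

Try competent → bond, incompetent → no bond:
  Under separation the client infers type exactly: bond → competent (pays 208), no bond → incompetent (pays 161).
  Competent: bond gives 208 − 27 = 181; no bond gives 161 − 5 = 156. No deviation. ✓
  Incompetent: no bond gives 161 − 6 = 155; bond gives 208 − 73 = 135. No deviation. ✓
Both hold — the competent type sends bond.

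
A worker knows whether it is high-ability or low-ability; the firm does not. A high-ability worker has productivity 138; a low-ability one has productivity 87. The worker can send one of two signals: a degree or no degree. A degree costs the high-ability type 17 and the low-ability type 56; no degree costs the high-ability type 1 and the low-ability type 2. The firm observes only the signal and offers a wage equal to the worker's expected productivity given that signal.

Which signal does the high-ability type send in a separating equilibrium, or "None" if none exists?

degree

Try high-ability → degree, low-ability → no degree:
  Under separation the firm infers type exactly: degree → high-ability (pays 138), no degree → low-ability (pays 87).
  High-ability: degree gives 138 − 17 = 121; no degree gives 87 − 1 = 86. No deviation. ✓
  Low-ability: no degree gives 87 − 2 = 85; degree gives 138 − 56 = 82. No deviation. ✓
Both hold — the high-ability type sends degree.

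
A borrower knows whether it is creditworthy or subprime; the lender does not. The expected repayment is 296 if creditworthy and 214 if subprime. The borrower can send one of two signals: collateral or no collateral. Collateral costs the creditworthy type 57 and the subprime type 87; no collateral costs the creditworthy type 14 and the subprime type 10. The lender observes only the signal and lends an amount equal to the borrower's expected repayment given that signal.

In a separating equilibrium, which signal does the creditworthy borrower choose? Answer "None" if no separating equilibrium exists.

Try creditworthy → collateral, subprime → no collateral:
  If types separate, collateral earns payment 296 and no collateral earns 214.
  Creditworthy: collateral gives 296 − 57 = 239; no collateral gives 214 − 14 = 200. No deviation. ✓
  Subprime: no collateral gives 214 − 10 = 204; collateral gives 296 − 87 = 209. Would deviate. ✗
Try creditworthy → no collateral, subprime → collateral:
  If types separate, no collateral earns payment 296 and collateral earns 214.
  Creditworthy: no collateral gives 296 − 14 = 282; collateral gives 214 − 57 = 157. No deviation. ✓
  Subprime: collateral gives 214 − 87 = 127; no collateral gives 296 − 10 = 286. Would deviate. ✗
Neither assignment is incentive-compatible.

None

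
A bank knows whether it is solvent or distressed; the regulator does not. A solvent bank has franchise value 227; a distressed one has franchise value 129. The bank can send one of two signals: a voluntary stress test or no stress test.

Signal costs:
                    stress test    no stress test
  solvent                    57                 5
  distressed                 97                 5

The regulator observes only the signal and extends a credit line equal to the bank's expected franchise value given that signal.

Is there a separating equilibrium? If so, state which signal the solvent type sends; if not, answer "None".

Try solvent → stress test, distressed → no stress test:
  If types separate, stress test earns payment 227 and no stress test earns 129.
  Solvent: stress test gives 227 − 57 = 170; no stress test gives 129 − 5 = 124. No deviation. ✓
  Distressed: no stress test gives 129 − 5 = 124; stress test gives 227 − 97 = 130. Would deviate. ✗
Try solvent → no stress test, distressed → stress test:
  If types separate, no stress test earns payment 227 and stress test earns 129.
  Solvent: no stress test gives 227 − 5 = 222; stress test gives 129 − 57 = 72. No deviation. ✓
  Distressed: stress test gives 129 − 97 = 32; no stress test gives 227 − 5 = 222. Would deviate. ✗
Neither assignment is incentive-compatible.

None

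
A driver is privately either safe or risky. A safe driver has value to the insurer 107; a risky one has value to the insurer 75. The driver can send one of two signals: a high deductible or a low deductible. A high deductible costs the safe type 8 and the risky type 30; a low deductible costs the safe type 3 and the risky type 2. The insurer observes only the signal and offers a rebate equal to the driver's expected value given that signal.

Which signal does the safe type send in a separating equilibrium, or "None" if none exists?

None

Try safe → high deductible, risky → low deductible:
  If types separate, high deductible earns payment 107 and low deductible earns 75.
  Safe: high deductible gives 107 − 8 = 99; low deductible gives 75 − 3 = 72. No deviation. ✓
  Risky: low deductible gives 75 − 2 = 73; high deductible gives 107 − 30 = 77. Would deviate. ✗
Try safe → low deductible, risky → high deductible:
  If types separate, low deductible earns payment 107 and high deductible earns 75.
  Safe: low deductible gives 107 − 3 = 104; high deductible gives 75 − 8 = 67. No deviation. ✓
  Risky: high deductible gives 75 − 30 = 45; low deductible gives 107 − 2 = 105. Would deviate. ✗
Neither assignment is incentive-compatible.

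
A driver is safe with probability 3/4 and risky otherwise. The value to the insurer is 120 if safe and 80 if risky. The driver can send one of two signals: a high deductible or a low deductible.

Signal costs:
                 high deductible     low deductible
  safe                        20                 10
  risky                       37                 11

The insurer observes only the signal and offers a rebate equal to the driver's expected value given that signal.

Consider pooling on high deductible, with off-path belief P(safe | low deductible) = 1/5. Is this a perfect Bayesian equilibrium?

On the equilibrium path (high deductible) the insurer holds the prior 3/4 and pays 3/4·120 + 1/4·80 = 110. Off-path (low deductible) belief 1/5 gives 1/5·120 + 4/5·80 = 88.
Safe: high deductible gives 110 − 20 = 90; low deductible gives 88 − 10 = 78. Stays. ✓
Risky: high deductible gives 110 − 37 = 73; low deductible gives 88 − 11 = 77. Deviates. ✗

No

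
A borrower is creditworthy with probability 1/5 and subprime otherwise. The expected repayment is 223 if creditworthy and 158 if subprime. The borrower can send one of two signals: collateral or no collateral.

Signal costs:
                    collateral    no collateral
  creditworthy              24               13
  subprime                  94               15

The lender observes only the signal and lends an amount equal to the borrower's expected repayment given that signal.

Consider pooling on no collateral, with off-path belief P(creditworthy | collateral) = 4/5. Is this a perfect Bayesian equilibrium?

No

On the equilibrium path (no collateral) the lender holds the prior 1/5 and pays 1/5·223 + 4/5·158 = 171. Off-path (collateral) belief 4/5 gives 4/5·223 + 1/5·158 = 210.
Creditworthy: no collateral gives 171 − 13 = 158; collateral gives 210 − 24 = 186. Deviates. ✗
Subprime: no collateral gives 171 − 15 = 156; collateral gives 210 − 94 = 116. Stays. ✓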